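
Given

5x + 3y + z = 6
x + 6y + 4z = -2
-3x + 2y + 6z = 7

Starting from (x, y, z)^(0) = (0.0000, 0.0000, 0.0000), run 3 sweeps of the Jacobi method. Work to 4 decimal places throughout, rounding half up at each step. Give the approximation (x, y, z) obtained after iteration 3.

(1.6111, -1.7796, 2.1870)

Iteration 1:
  x = (6 - (3)·0.0000 - (1)·0.0000) / (5) = 1.2000
  y = (-2 - (1)·0.0000 - (4)·0.0000) / (6) = -0.3333
  z = (7 - (-3)·0.0000 - (2)·0.0000) / (6) = 1.1667
Iteration 2:
  x = (6 - (3)·-0.3333 - (1)·1.1667) / (5) = 1.1666
  y = (-2 - (1)·1.2000 - (4)·1.1667) / (6) = -1.3111
  z = (7 - (-3)·1.2000 - (2)·-0.3333) / (6) = 1.8778
Iteration 3:
  x = (6 - (3)·-1.3111 - (1)·1.8778) / (5) = 1.6111
  y = (-2 - (1)·1.1666 - (4)·1.8778) / (6) = -1.7796
  z = (7 - (-3)·1.1666 - (2)·-1.3111) / (6) = 2.1870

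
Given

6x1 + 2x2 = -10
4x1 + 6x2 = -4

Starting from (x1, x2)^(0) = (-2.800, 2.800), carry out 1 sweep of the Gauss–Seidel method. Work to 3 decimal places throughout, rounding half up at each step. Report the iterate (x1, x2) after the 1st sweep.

(-2.600, 1.067)

Iteration 1:
  x1 = (-10 - (2)·2.800) / (6) = -2.600
  x2 = (-4 - (4)·-2.600) / (6) = 1.067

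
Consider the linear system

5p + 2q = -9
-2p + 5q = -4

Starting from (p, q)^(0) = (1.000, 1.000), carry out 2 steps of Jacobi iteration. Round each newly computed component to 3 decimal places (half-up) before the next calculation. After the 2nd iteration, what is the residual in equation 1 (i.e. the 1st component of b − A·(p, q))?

Iteration 1:
  p = (-9 - (2)·1.000) / (5) = -2.200
  q = (-4 - (-2)·1.000) / (5) = -0.400
Iteration 2:
  p = (-9 - (2)·-0.400) / (5) = -1.640
  q = (-4 - (-2)·-2.200) / (5) = -1.680
Residual b − A·x = (2.560, 1.120)

2.560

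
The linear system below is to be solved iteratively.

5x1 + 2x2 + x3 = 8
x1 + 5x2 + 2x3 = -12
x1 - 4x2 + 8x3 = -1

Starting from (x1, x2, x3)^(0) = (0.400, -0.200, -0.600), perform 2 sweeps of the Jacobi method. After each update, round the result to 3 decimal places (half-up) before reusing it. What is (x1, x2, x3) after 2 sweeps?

(2.551, -2.650, -1.470)

Iteration 1:
  x1 = (8 - (2)·-0.200 - (1)·-0.600) / (5) = 1.800
  x2 = (-12 - (1)·0.400 - (2)·-0.600) / (5) = -2.240
  x3 = (-1 - (1)·0.400 - (-4)·-0.200) / (8) = -0.275
Iteration 2:
  x1 = (8 - (2)·-2.240 - (1)·-0.275) / (5) = 2.551
  x2 = (-12 - (1)·1.800 - (2)·-0.275) / (5) = -2.650
  x3 = (-1 - (1)·1.800 - (-4)·-2.240) / (8) = -1.470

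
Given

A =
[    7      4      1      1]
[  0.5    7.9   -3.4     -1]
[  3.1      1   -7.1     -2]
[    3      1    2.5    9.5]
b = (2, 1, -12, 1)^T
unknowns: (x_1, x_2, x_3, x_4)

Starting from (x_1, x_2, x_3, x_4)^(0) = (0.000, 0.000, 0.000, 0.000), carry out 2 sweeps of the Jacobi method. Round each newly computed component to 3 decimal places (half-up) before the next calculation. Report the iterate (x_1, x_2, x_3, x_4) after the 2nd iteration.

(-0.043, 0.849, 1.803, -0.443)

Iteration 1:
  x_1 = (2 - (4)·0.000 - (1)·0.000 - (1)·0.000) / (7) = 0.286
  x_2 = (1 - (0.5)·0.000 - (-3.4)·0.000 - (-1)·0.000) / (7.9) = 0.127
  x_3 = (-12 - (3.1)·0.000 - (1)·0.000 - (-2)·0.000) / (-7.1) = 1.690
  x_4 = (1 - (3)·0.000 - (1)·0.000 - (2.5)·0.000) / (9.5) = 0.105
Iteration 2:
  x_1 = (2 - (4)·0.127 - (1)·1.690 - (1)·0.105) / (7) = -0.043
  x_2 = (1 - (0.5)·0.286 - (-3.4)·1.690 - (-1)·0.105) / (7.9) = 0.849
  x_3 = (-12 - (3.1)·0.286 - (1)·0.127 - (-2)·0.105) / (-7.1) = 1.803
  x_4 = (1 - (3)·0.286 - (1)·0.127 - (2.5)·1.690) / (9.5) = -0.443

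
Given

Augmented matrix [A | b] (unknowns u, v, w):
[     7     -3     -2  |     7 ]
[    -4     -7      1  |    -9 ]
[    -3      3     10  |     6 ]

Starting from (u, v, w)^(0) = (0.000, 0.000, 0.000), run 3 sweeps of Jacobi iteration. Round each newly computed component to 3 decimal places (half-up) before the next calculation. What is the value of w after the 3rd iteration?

0.877

Iteration 1:
  u = (7 - (-3)·0.000 - (-2)·0.000) / (7) = 1.000
  v = (-9 - (-4)·0.000 - (1)·0.000) / (-7) = 1.286
  w = (6 - (-3)·0.000 - (3)·0.000) / (10) = 0.600
Iteration 2:
  u = (7 - (-3)·1.286 - (-2)·0.600) / (7) = 1.723
  v = (-9 - (-4)·1.000 - (1)·0.600) / (-7) = 0.800
  w = (6 - (-3)·1.000 - (3)·1.286) / (10) = 0.514
Iteration 3:
  u = (7 - (-3)·0.800 - (-2)·0.514) / (7) = 1.490
  v = (-9 - (-4)·1.723 - (1)·0.514) / (-7) = 0.375
  w = (6 - (-3)·1.723 - (3)·0.800) / (10) = 0.877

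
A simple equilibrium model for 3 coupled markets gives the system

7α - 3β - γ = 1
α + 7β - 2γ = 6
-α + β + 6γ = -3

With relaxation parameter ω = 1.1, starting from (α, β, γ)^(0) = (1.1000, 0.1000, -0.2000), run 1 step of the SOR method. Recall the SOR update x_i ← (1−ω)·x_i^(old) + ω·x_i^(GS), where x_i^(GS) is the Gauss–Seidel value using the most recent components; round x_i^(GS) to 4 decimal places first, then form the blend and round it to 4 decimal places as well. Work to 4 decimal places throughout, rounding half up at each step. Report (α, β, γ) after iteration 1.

(0.0628, 0.8601, -0.6762)

Iteration 1:
  α: GS value = (1 - (-3)·0.1000 - (-1)·-0.2000) / (7) = 0.1571;  α ← (1−ω)·1.1000 + ω·0.1571 = 0.0628
  β: GS value = (6 - (1)·0.0628 - (-2)·-0.2000) / (7) = 0.7910;  β ← (1−ω)·0.1000 + ω·0.7910 = 0.8601
  γ: GS value = (-3 - (-1)·0.0628 - (1)·0.8601) / (6) = -0.6329;  γ ← (1−ω)·-0.2000 + ω·-0.6329 = -0.6762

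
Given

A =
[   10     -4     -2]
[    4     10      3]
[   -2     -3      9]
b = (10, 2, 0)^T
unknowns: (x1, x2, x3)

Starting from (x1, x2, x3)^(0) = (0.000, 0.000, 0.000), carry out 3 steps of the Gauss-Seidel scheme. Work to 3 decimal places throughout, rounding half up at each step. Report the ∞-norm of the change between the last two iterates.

0.015

Iteration 1:
  x1 = (10 - (-4)·0.000 - (-2)·0.000) / (10) = 1.000
  x2 = (2 - (4)·1.000 - (3)·0.000) / (10) = -0.200
  x3 = (0 - (-2)·1.000 - (-3)·-0.200) / (9) = 0.156
Iteration 2:
  x1 = (10 - (-4)·-0.200 - (-2)·0.156) / (10) = 0.951
  x2 = (2 - (4)·0.951 - (3)·0.156) / (10) = -0.227
  x3 = (0 - (-2)·0.951 - (-3)·-0.227) / (9) = 0.136
Iteration 3:
  x1 = (10 - (-4)·-0.227 - (-2)·0.136) / (10) = 0.936
  x2 = (2 - (4)·0.936 - (3)·0.136) / (10) = -0.215
  x3 = (0 - (-2)·0.936 - (-3)·-0.215) / (9) = 0.136
Change: (-0.015, 0.012, 0.000) → max |·| = 0.015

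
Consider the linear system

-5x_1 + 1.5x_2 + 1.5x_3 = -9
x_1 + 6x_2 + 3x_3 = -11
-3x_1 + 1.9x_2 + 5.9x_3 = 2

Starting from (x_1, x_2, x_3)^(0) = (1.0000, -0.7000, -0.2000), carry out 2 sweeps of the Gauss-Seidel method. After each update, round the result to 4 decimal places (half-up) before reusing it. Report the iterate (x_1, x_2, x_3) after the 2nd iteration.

Iteration 1:
  x_1 = (-9 - (1.5)·-0.7000 - (1.5)·-0.2000) / (-5) = 1.5300
  x_2 = (-11 - (1)·1.5300 - (3)·-0.2000) / (6) = -1.9883
  x_3 = (2 - (-3)·1.5300 - (1.9)·-1.9883) / (5.9) = 1.7572
Iteration 2:
  x_1 = (-9 - (1.5)·-1.9883 - (1.5)·1.7572) / (-5) = 1.7307
  x_2 = (-11 - (1)·1.7307 - (3)·1.7572) / (6) = -3.0004
  x_3 = (2 - (-3)·1.7307 - (1.9)·-3.0004) / (5.9) = 2.1852

(1.7307, -3.0004, 2.1852)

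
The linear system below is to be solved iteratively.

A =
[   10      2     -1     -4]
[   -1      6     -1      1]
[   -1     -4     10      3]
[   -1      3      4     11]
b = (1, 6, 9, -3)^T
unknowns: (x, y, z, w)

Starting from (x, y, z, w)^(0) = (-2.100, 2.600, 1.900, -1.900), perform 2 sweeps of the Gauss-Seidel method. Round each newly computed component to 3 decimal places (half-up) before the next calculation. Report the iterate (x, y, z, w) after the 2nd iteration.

(-0.588, 1.474, 1.873, -1.409)

Iteration 1:
  x = (1 - (2)·2.600 - (-1)·1.900 - (-4)·-1.900) / (10) = -0.990
  y = (6 - (-1)·-0.990 - (-1)·1.900 - (1)·-1.900) / (6) = 1.468
  z = (9 - (-1)·-0.990 - (-4)·1.468 - (3)·-1.900) / (10) = 1.958
  w = (-3 - (-1)·-0.990 - (3)·1.468 - (4)·1.958) / (11) = -1.475
Iteration 2:
  x = (1 - (2)·1.468 - (-1)·1.958 - (-4)·-1.475) / (10) = -0.588
  y = (6 - (-1)·-0.588 - (-1)·1.958 - (1)·-1.475) / (6) = 1.474
  z = (9 - (-1)·-0.588 - (-4)·1.474 - (3)·-1.475) / (10) = 1.873
  w = (-3 - (-1)·-0.588 - (3)·1.474 - (4)·1.873) / (11) = -1.409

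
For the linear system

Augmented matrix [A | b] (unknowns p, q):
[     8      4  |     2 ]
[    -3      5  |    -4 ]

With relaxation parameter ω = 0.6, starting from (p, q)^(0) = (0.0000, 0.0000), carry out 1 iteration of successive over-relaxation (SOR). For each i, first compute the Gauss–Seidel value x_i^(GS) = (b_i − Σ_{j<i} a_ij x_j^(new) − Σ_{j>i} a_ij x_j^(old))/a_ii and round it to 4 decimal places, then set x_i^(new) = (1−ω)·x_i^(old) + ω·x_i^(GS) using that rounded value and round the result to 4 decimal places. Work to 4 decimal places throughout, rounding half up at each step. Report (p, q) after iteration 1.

Iteration 1:
  p: GS value = (2 - (4)·0.0000) / (8) = 0.2500;  p ← (1−ω)·0.0000 + ω·0.2500 = 0.1500
  q: GS value = (-4 - (-3)·0.1500) / (5) = -0.7100;  q ← (1−ω)·0.0000 + ω·-0.7100 = -0.4260

(0.1500, -0.4260)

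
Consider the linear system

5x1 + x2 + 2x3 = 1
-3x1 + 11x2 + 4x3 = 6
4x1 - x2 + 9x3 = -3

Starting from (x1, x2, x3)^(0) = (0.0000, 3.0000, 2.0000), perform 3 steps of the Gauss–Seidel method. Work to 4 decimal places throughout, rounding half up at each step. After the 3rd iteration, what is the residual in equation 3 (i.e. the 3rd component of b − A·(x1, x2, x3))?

-0.0003

Iteration 1:
  x1 = (1 - (1)·3.0000 - (2)·2.0000) / (5) = -1.2000
  x2 = (6 - (-3)·-1.2000 - (4)·2.0000) / (11) = -0.5091
  x3 = (-3 - (4)·-1.2000 - (-1)·-0.5091) / (9) = 0.1434
Iteration 2:
  x1 = (1 - (1)·-0.5091 - (2)·0.1434) / (5) = 0.2445
  x2 = (6 - (-3)·0.2445 - (4)·0.1434) / (11) = 0.5600
  x3 = (-3 - (4)·0.2445 - (-1)·0.5600) / (9) = -0.3798
Iteration 3:
  x1 = (1 - (1)·0.5600 - (2)·-0.3798) / (5) = 0.2399
  x2 = (6 - (-3)·0.2399 - (4)·-0.3798) / (11) = 0.7490
  x3 = (-3 - (4)·0.2399 - (-1)·0.7490) / (9) = -0.3567
Residual b − A·x = (-0.2351, -0.0925, -0.0003)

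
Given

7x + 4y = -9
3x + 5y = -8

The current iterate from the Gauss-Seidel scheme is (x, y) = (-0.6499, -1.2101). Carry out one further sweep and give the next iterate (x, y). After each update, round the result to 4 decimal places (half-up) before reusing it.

(-0.5942, -1.2435)

One sweep:
  x = (-9 - (4)·-1.2101) / (7) = -0.5942
  y = (-8 - (3)·-0.5942) / (5) = -1.2435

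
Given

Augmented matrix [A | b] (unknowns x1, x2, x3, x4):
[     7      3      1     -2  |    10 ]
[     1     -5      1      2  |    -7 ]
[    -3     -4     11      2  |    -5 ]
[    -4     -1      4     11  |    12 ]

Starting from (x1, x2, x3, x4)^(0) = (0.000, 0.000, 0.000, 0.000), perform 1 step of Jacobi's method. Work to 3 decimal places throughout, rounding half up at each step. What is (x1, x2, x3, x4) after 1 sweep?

Iteration 1:
  x1 = (10 - (3)·0.000 - (1)·0.000 - (-2)·0.000) / (7) = 1.429
  x2 = (-7 - (1)·0.000 - (1)·0.000 - (2)·0.000) / (-5) = 1.400
  x3 = (-5 - (-3)·0.000 - (-4)·0.000 - (2)·0.000) / (11) = -0.455
  x4 = (12 - (-4)·0.000 - (-1)·0.000 - (4)·0.000) / (11) = 1.091

(1.429, 1.400, -0.455, 1.091)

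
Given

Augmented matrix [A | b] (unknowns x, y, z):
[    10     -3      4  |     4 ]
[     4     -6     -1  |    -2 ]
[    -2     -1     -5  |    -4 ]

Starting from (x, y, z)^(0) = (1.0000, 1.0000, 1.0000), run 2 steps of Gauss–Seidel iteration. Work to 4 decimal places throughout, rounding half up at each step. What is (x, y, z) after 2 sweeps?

(0.2673, 0.4104, 0.6110)

Iteration 1:
  x = (4 - (-3)·1.0000 - (4)·1.0000) / (10) = 0.3000
  y = (-2 - (4)·0.3000 - (-1)·1.0000) / (-6) = 0.3667
  z = (-4 - (-2)·0.3000 - (-1)·0.3667) / (-5) = 0.6067
Iteration 2:
  x = (4 - (-3)·0.3667 - (4)·0.6067) / (10) = 0.2673
  y = (-2 - (4)·0.2673 - (-1)·0.6067) / (-6) = 0.4104
  z = (-4 - (-2)·0.2673 - (-1)·0.4104) / (-5) = 0.6110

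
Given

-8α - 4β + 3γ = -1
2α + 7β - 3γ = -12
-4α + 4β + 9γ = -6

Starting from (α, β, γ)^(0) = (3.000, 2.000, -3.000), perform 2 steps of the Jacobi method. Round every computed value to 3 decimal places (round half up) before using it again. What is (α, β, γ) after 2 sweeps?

Iteration 1:
  α = (-1 - (-4)·2.000 - (3)·-3.000) / (-8) = -2.000
  β = (-12 - (2)·3.000 - (-3)·-3.000) / (7) = -3.857
  γ = (-6 - (-4)·3.000 - (4)·2.000) / (9) = -0.222
Iteration 2:
  α = (-1 - (-4)·-3.857 - (3)·-0.222) / (-8) = 1.970
  β = (-12 - (2)·-2.000 - (-3)·-0.222) / (7) = -1.238
  γ = (-6 - (-4)·-2.000 - (4)·-3.857) / (9) = 0.159

(1.970, -1.238, 0.159)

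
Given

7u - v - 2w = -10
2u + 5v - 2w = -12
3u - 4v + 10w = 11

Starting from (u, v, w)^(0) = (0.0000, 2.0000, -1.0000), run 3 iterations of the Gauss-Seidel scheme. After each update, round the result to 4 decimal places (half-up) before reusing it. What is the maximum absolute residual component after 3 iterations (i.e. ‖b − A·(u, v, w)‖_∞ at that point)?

Iteration 1:
  u = (-10 - (-1)·2.0000 - (-2)·-1.0000) / (7) = -1.4286
  v = (-12 - (2)·-1.4286 - (-2)·-1.0000) / (5) = -2.2286
  w = (11 - (3)·-1.4286 - (-4)·-2.2286) / (10) = 0.6371
Iteration 2:
  u = (-10 - (-1)·-2.2286 - (-2)·0.6371) / (7) = -1.5649
  v = (-12 - (2)·-1.5649 - (-2)·0.6371) / (5) = -1.5192
  w = (11 - (3)·-1.5649 - (-4)·-1.5192) / (10) = 0.9618
Iteration 3:
  u = (-10 - (-1)·-1.5192 - (-2)·0.9618) / (7) = -1.3708
  v = (-12 - (2)·-1.3708 - (-2)·0.9618) / (5) = -1.4670
  w = (11 - (3)·-1.3708 - (-4)·-1.4670) / (10) = 0.9244
Residual b − A·x = (-0.0226, -0.0746, 0.0004); ∞-norm = 0.0746

0.0746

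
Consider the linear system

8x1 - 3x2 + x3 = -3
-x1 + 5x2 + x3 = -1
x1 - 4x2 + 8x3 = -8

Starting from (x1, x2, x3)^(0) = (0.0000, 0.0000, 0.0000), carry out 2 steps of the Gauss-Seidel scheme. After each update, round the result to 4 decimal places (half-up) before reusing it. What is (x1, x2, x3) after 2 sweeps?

Iteration 1:
  x1 = (-3 - (-3)·0.0000 - (1)·0.0000) / (8) = -0.3750
  x2 = (-1 - (-1)·-0.3750 - (1)·0.0000) / (5) = -0.2750
  x3 = (-8 - (1)·-0.3750 - (-4)·-0.2750) / (8) = -1.0906
Iteration 2:
  x1 = (-3 - (-3)·-0.2750 - (1)·-1.0906) / (8) = -0.3418
  x2 = (-1 - (-1)·-0.3418 - (1)·-1.0906) / (5) = -0.0502
  x3 = (-8 - (1)·-0.3418 - (-4)·-0.0502) / (8) = -0.9824

(-0.3418, -0.0502, -0.9824)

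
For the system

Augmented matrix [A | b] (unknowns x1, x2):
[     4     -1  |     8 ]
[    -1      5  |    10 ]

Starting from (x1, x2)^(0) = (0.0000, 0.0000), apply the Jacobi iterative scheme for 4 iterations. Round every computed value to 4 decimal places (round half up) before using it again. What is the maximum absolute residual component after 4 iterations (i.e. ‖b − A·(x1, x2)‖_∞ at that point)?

Iteration 1:
  x1 = (8 - (-1)·0.0000) / (4) = 2.0000
  x2 = (10 - (-1)·0.0000) / (5) = 2.0000
Iteration 2:
  x1 = (8 - (-1)·2.0000) / (4) = 2.5000
  x2 = (10 - (-1)·2.0000) / (5) = 2.4000
Iteration 3:
  x1 = (8 - (-1)·2.4000) / (4) = 2.6000
  x2 = (10 - (-1)·2.5000) / (5) = 2.5000
Iteration 4:
  x1 = (8 - (-1)·2.5000) / (4) = 2.6250
  x2 = (10 - (-1)·2.6000) / (5) = 2.5200
Residual b − A·x = (0.0200, 0.0250); ∞-norm = 0.0250

0.0250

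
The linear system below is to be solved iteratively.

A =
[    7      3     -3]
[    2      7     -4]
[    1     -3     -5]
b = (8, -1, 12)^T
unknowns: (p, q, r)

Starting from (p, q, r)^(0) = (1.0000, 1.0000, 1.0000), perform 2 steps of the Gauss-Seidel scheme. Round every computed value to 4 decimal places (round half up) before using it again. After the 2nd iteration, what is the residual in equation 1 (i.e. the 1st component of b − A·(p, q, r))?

Iteration 1:
  p = (8 - (3)·1.0000 - (-3)·1.0000) / (7) = 1.1429
  q = (-1 - (2)·1.1429 - (-4)·1.0000) / (7) = 0.1020
  r = (12 - (1)·1.1429 - (-3)·0.1020) / (-5) = -2.2326
Iteration 2:
  p = (8 - (3)·0.1020 - (-3)·-2.2326) / (7) = 0.1423
  q = (-1 - (2)·0.1423 - (-4)·-2.2326) / (7) = -1.4593
  r = (12 - (1)·0.1423 - (-3)·-1.4593) / (-5) = -1.4960
Residual b − A·x = (6.8938, 2.9465, -0.0002)

6.8938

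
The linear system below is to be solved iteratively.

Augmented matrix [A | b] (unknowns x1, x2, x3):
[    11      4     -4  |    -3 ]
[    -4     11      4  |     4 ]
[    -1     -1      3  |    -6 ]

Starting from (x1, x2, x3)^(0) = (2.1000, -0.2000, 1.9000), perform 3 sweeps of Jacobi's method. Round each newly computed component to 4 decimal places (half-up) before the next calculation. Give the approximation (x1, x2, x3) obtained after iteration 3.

(-1.2655, 0.6409, -1.9631)

Iteration 1:
  x1 = (-3 - (4)·-0.2000 - (-4)·1.9000) / (11) = 0.4909
  x2 = (4 - (-4)·2.1000 - (4)·1.9000) / (11) = 0.4364
  x3 = (-6 - (-1)·2.1000 - (-1)·-0.2000) / (3) = -1.3667
Iteration 2:
  x1 = (-3 - (4)·0.4364 - (-4)·-1.3667) / (11) = -0.9284
  x2 = (4 - (-4)·0.4909 - (4)·-1.3667) / (11) = 1.0391
  x3 = (-6 - (-1)·0.4909 - (-1)·0.4364) / (3) = -1.6909
Iteration 3:
  x1 = (-3 - (4)·1.0391 - (-4)·-1.6909) / (11) = -1.2655
  x2 = (4 - (-4)·-0.9284 - (4)·-1.6909) / (11) = 0.6409
  x3 = (-6 - (-1)·-0.9284 - (-1)·1.0391) / (3) = -1.9631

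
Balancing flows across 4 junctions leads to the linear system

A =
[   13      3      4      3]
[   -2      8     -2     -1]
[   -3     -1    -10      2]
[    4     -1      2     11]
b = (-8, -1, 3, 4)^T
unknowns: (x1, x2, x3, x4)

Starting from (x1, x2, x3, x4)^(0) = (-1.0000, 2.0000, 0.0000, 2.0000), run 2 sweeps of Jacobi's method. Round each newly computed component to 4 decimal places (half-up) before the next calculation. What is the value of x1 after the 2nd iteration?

-0.8579

Iteration 1:
  x1 = (-8 - (3)·2.0000 - (4)·0.0000 - (3)·2.0000) / (13) = -1.5385
  x2 = (-1 - (-2)·-1.0000 - (-2)·0.0000 - (-1)·2.0000) / (8) = -0.1250
  x3 = (3 - (-3)·-1.0000 - (-1)·2.0000 - (2)·2.0000) / (-10) = 0.2000
  x4 = (4 - (4)·-1.0000 - (-1)·2.0000 - (2)·0.0000) / (11) = 0.9091
Iteration 2:
  x1 = (-8 - (3)·-0.1250 - (4)·0.2000 - (3)·0.9091) / (13) = -0.8579
  x2 = (-1 - (-2)·-1.5385 - (-2)·0.2000 - (-1)·0.9091) / (8) = -0.3460
  x3 = (3 - (-3)·-1.5385 - (-1)·-0.1250 - (2)·0.9091) / (-10) = 0.3559
  x4 = (4 - (4)·-1.5385 - (-1)·-0.1250 - (2)·0.2000) / (11) = 0.8754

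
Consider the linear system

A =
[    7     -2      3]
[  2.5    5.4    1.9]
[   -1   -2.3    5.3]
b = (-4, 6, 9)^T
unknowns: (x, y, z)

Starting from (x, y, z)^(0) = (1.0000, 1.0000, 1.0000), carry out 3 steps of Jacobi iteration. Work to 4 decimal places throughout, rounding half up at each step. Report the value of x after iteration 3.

-1.1179

Iteration 1:
  x = (-4 - (-2)·1.0000 - (3)·1.0000) / (7) = -0.7143
  y = (6 - (2.5)·1.0000 - (1.9)·1.0000) / (5.4) = 0.2963
  z = (9 - (-1)·1.0000 - (-2.3)·1.0000) / (5.3) = 2.3208
Iteration 2:
  x = (-4 - (-2)·0.2963 - (3)·2.3208) / (7) = -1.4814
  y = (6 - (2.5)·-0.7143 - (1.9)·2.3208) / (5.4) = 0.6252
  z = (9 - (-1)·-0.7143 - (-2.3)·0.2963) / (5.3) = 1.6919
Iteration 3:
  x = (-4 - (-2)·0.6252 - (3)·1.6919) / (7) = -1.1179
  y = (6 - (2.5)·-1.4814 - (1.9)·1.6919) / (5.4) = 1.2016
  z = (9 - (-1)·-1.4814 - (-2.3)·0.6252) / (5.3) = 1.6899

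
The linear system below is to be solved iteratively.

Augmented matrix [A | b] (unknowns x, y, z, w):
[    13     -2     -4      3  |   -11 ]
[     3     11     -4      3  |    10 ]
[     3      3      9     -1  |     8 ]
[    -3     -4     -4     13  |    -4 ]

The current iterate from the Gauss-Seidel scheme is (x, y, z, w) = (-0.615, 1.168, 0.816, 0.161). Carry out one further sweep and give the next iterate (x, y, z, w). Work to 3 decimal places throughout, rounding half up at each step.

One sweep:
  x = (-11 - (-2)·1.168 - (-4)·0.816 - (3)·0.161) / (13) = -0.453
  y = (10 - (3)·-0.453 - (-4)·0.816 - (3)·0.161) / (11) = 1.285
  z = (8 - (3)·-0.453 - (3)·1.285 - (-1)·0.161) / (9) = 0.629
  w = (-4 - (-3)·-0.453 - (-4)·1.285 - (-4)·0.629) / (13) = 0.177

(-0.453, 1.285, 0.629, 0.177)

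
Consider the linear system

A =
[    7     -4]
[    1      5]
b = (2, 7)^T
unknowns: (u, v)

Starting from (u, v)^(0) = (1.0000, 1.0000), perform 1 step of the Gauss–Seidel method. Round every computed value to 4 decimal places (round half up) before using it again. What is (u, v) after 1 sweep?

(0.8571, 1.2286)

Iteration 1:
  u = (2 - (-4)·1.0000) / (7) = 0.8571
  v = (7 - (1)·0.8571) / (5) = 1.2286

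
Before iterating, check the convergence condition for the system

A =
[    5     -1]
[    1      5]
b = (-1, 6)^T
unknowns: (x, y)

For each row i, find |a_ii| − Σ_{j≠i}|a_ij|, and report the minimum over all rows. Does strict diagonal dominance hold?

4

row 1: |5| − (1) = 4
row 2: |5| − (1) = 4
minimum over rows = 4 → strictly diagonally dominant (convergence guaranteed)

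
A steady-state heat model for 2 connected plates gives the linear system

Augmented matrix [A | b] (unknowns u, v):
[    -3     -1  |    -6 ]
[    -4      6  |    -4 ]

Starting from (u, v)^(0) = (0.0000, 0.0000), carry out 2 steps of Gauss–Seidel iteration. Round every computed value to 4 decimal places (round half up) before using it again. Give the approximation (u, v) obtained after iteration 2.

(1.7778, 0.5185)

Iteration 1:
  u = (-6 - (-1)·0.0000) / (-3) = 2.0000
  v = (-4 - (-4)·2.0000) / (6) = 0.6667
Iteration 2:
  u = (-6 - (-1)·0.6667) / (-3) = 1.7778
  v = (-4 - (-4)·1.7778) / (6) = 0.5185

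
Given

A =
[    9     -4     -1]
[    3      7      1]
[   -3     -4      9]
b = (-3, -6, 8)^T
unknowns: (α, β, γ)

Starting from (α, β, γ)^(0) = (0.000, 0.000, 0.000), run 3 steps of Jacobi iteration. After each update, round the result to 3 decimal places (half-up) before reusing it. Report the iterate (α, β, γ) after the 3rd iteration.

(-0.663, -0.650, 0.310)

Iteration 1:
  α = (-3 - (-4)·0.000 - (-1)·0.000) / (9) = -0.333
  β = (-6 - (3)·0.000 - (1)·0.000) / (7) = -0.857
  γ = (8 - (-3)·0.000 - (-4)·0.000) / (9) = 0.889
Iteration 2:
  α = (-3 - (-4)·-0.857 - (-1)·0.889) / (9) = -0.615
  β = (-6 - (3)·-0.333 - (1)·0.889) / (7) = -0.841
  γ = (8 - (-3)·-0.333 - (-4)·-0.857) / (9) = 0.397
Iteration 3:
  α = (-3 - (-4)·-0.841 - (-1)·0.397) / (9) = -0.663
  β = (-6 - (3)·-0.615 - (1)·0.397) / (7) = -0.650
  γ = (8 - (-3)·-0.615 - (-4)·-0.841) / (9) = 0.310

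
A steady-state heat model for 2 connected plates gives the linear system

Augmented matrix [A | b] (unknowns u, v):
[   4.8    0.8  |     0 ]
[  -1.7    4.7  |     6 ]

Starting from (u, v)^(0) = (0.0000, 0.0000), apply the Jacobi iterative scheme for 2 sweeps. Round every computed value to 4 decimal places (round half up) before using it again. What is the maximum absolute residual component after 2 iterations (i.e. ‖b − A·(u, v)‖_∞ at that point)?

0.3618

Iteration 1:
  u = (0 - (0.8)·0.0000) / (4.8) = 0.0000
  v = (6 - (-1.7)·0.0000) / (4.7) = 1.2766
Iteration 2:
  u = (0 - (0.8)·1.2766) / (4.8) = -0.2128
  v = (6 - (-1.7)·0.0000) / (4.7) = 1.2766
Residual b − A·x = (0.0002, -0.3618); ∞-norm = 0.3618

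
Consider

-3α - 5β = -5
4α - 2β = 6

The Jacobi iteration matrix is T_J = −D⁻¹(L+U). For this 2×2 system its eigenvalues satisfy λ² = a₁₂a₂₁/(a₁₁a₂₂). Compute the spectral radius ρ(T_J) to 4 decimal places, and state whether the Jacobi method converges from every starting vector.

a₁₂a₂₁/(a₁₁a₂₂) = (-5)·(4) / ((-3)·(-2)) = -3.333333
ρ = √|-3.333333| = √3.333333 = 1.8257
ρ > 1, so Jacobi diverges

1.8257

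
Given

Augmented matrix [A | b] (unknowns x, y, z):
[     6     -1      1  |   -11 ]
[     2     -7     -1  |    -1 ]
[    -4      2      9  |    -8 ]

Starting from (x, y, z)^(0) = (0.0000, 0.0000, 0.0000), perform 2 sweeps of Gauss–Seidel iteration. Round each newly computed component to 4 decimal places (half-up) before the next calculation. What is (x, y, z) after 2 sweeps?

(-1.6270, -0.0907, -1.5918)

Iteration 1:
  x = (-11 - (-1)·0.0000 - (1)·0.0000) / (6) = -1.8333
  y = (-1 - (2)·-1.8333 - (-1)·0.0000) / (-7) = -0.3809
  z = (-8 - (-4)·-1.8333 - (2)·-0.3809) / (9) = -1.6190
Iteration 2:
  x = (-11 - (-1)·-0.3809 - (1)·-1.6190) / (6) = -1.6270
  y = (-1 - (2)·-1.6270 - (-1)·-1.6190) / (-7) = -0.0907
  z = (-8 - (-4)·-1.6270 - (2)·-0.0907) / (9) = -1.5918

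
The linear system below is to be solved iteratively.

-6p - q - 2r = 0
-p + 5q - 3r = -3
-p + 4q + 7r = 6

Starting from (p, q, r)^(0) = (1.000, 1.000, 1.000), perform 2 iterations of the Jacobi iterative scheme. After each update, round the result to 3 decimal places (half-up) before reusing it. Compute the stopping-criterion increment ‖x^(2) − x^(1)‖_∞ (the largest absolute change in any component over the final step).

0.643

Iteration 1:
  p = (0 - (-1)·1.000 - (-2)·1.000) / (-6) = -0.500
  q = (-3 - (-1)·1.000 - (-3)·1.000) / (5) = 0.200
  r = (6 - (-1)·1.000 - (4)·1.000) / (7) = 0.429
Iteration 2:
  p = (0 - (-1)·0.200 - (-2)·0.429) / (-6) = -0.176
  q = (-3 - (-1)·-0.500 - (-3)·0.429) / (5) = -0.443
  r = (6 - (-1)·-0.500 - (4)·0.200) / (7) = 0.671
Change: (0.324, -0.643, 0.242) → max |·| = 0.643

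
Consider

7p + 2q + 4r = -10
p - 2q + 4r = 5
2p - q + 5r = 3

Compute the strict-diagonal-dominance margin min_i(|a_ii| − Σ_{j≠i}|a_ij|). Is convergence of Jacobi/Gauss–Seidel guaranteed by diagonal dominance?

-3

row 1: |7| − (2+4) = 1
row 2: |-2| − (1+4) = -3
row 3: |5| − (2+1) = 2
minimum over rows = -3 → not strictly diagonally dominant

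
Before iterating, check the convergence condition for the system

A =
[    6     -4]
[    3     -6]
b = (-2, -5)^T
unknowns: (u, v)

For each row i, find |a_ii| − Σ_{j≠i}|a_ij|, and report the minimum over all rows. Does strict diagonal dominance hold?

2

row 1: |6| − (4) = 2
row 2: |-6| − (3) = 3
minimum over rows = 2 → strictly diagonally dominant (convergence guaranteed)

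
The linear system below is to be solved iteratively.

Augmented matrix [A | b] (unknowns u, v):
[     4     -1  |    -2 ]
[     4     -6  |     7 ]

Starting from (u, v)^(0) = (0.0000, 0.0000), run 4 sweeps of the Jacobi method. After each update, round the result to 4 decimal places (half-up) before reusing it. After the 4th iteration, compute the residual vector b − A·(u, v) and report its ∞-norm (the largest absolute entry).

Iteration 1:
  u = (-2 - (-1)·0.0000) / (4) = -0.5000
  v = (7 - (4)·0.0000) / (-6) = -1.1667
Iteration 2:
  u = (-2 - (-1)·-1.1667) / (4) = -0.7917
  v = (7 - (4)·-0.5000) / (-6) = -1.5000
Iteration 3:
  u = (-2 - (-1)·-1.5000) / (4) = -0.8750
  v = (7 - (4)·-0.7917) / (-6) = -1.6945
Iteration 4:
  u = (-2 - (-1)·-1.6945) / (4) = -0.9236
  v = (7 - (4)·-0.8750) / (-6) = -1.7500
Residual b − A·x = (-0.0556, 0.1944); ∞-norm = 0.1944

0.1944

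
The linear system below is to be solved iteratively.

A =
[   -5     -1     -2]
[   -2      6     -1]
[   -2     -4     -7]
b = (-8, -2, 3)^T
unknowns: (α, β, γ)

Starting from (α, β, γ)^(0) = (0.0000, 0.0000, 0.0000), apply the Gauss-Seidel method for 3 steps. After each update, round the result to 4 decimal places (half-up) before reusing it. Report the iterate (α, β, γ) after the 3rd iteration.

(1.9998, 0.1539, -1.0879)

Iteration 1:
  α = (-8 - (-1)·0.0000 - (-2)·0.0000) / (-5) = 1.6000
  β = (-2 - (-2)·1.6000 - (-1)·0.0000) / (6) = 0.2000
  γ = (3 - (-2)·1.6000 - (-4)·0.2000) / (-7) = -1.0000
Iteration 2:
  α = (-8 - (-1)·0.2000 - (-2)·-1.0000) / (-5) = 1.9600
  β = (-2 - (-2)·1.9600 - (-1)·-1.0000) / (6) = 0.1533
  γ = (3 - (-2)·1.9600 - (-4)·0.1533) / (-7) = -1.0762
Iteration 3:
  α = (-8 - (-1)·0.1533 - (-2)·-1.0762) / (-5) = 1.9998
  β = (-2 - (-2)·1.9998 - (-1)·-1.0762) / (6) = 0.1539
  γ = (3 - (-2)·1.9998 - (-4)·0.1539) / (-7) = -1.0879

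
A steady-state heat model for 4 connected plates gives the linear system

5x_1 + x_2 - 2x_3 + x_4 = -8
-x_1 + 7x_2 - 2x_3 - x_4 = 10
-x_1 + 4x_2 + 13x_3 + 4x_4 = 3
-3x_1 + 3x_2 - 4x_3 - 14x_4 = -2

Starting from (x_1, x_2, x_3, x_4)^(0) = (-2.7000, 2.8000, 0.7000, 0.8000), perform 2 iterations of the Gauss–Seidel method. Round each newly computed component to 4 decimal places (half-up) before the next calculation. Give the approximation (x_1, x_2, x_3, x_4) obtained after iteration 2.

Iteration 1:
  x_1 = (-8 - (1)·2.8000 - (-2)·0.7000 - (1)·0.8000) / (5) = -2.0400
  x_2 = (10 - (-1)·-2.0400 - (-2)·0.7000 - (-1)·0.8000) / (7) = 1.4514
  x_3 = (3 - (-1)·-2.0400 - (4)·1.4514 - (4)·0.8000) / (13) = -0.6189
  x_4 = (-2 - (-3)·-2.0400 - (3)·1.4514 - (-4)·-0.6189) / (-14) = 1.0678
Iteration 2:
  x_1 = (-8 - (1)·1.4514 - (-2)·-0.6189 - (1)·1.0678) / (5) = -2.3514
  x_2 = (10 - (-1)·-2.3514 - (-2)·-0.6189 - (-1)·1.0678) / (7) = 1.0684
  x_3 = (3 - (-1)·-2.3514 - (4)·1.0684 - (4)·1.0678) / (13) = -0.6074
  x_4 = (-2 - (-3)·-2.3514 - (3)·1.0684 - (-4)·-0.6074) / (-14) = 1.0492

(-2.3514, 1.0684, -0.6074, 1.0492)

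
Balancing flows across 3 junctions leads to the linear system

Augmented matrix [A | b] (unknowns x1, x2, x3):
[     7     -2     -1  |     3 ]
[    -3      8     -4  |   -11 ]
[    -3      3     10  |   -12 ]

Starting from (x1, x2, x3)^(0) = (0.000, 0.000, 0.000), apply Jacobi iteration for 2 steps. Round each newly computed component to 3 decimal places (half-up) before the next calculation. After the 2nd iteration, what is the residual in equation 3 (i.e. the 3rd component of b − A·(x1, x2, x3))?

Iteration 1:
  x1 = (3 - (-2)·0.000 - (-1)·0.000) / (7) = 0.429
  x2 = (-11 - (-3)·0.000 - (-4)·0.000) / (8) = -1.375
  x3 = (-12 - (-3)·0.000 - (3)·0.000) / (10) = -1.200
Iteration 2:
  x1 = (3 - (-2)·-1.375 - (-1)·-1.200) / (7) = -0.136
  x2 = (-11 - (-3)·0.429 - (-4)·-1.200) / (8) = -1.814
  x3 = (-12 - (-3)·0.429 - (3)·-1.375) / (10) = -0.659
Residual b − A·x = (-0.335, 0.468, -0.376)

-0.376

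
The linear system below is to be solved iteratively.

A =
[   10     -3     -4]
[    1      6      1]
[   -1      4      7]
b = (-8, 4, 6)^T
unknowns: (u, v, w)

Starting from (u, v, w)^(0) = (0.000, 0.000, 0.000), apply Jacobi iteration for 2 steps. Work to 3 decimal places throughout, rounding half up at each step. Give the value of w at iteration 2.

Iteration 1:
  u = (-8 - (-3)·0.000 - (-4)·0.000) / (10) = -0.800
  v = (4 - (1)·0.000 - (1)·0.000) / (6) = 0.667
  w = (6 - (-1)·0.000 - (4)·0.000) / (7) = 0.857
Iteration 2:
  u = (-8 - (-3)·0.667 - (-4)·0.857) / (10) = -0.257
  v = (4 - (1)·-0.800 - (1)·0.857) / (6) = 0.657
  w = (6 - (-1)·-0.800 - (4)·0.667) / (7) = 0.362

0.362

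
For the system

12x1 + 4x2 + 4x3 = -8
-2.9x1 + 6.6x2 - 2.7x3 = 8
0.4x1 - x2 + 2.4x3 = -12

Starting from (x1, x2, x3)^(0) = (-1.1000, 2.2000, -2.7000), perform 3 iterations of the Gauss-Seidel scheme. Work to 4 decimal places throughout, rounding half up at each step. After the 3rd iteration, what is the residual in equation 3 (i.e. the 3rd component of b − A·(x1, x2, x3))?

0.0000

Iteration 1:
  x1 = (-8 - (4)·2.2000 - (4)·-2.7000) / (12) = -0.5000
  x2 = (8 - (-2.9)·-0.5000 - (-2.7)·-2.7000) / (6.6) = -0.1121
  x3 = (-12 - (0.4)·-0.5000 - (-1)·-0.1121) / (2.4) = -4.9634
Iteration 2:
  x1 = (-8 - (4)·-0.1121 - (4)·-4.9634) / (12) = 1.0252
  x2 = (8 - (-2.9)·1.0252 - (-2.7)·-4.9634) / (6.6) = -0.3679
  x3 = (-12 - (0.4)·1.0252 - (-1)·-0.3679) / (2.4) = -5.3242
Iteration 3:
  x1 = (-8 - (4)·-0.3679 - (4)·-5.3242) / (12) = 1.2307
  x2 = (8 - (-2.9)·1.2307 - (-2.7)·-5.3242) / (6.6) = -0.4252
  x3 = (-12 - (0.4)·1.2307 - (-1)·-0.4252) / (2.4) = -5.3823
Residual b − A·x = (0.4616, -0.1569, 0.0000)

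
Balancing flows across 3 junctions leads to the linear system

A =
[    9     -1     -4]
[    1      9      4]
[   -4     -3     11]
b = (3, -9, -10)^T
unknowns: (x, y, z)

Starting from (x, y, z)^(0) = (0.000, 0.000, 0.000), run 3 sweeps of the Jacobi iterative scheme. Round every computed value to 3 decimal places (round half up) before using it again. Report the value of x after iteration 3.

-0.209

Iteration 1:
  x = (3 - (-1)·0.000 - (-4)·0.000) / (9) = 0.333
  y = (-9 - (1)·0.000 - (4)·0.000) / (9) = -1.000
  z = (-10 - (-4)·0.000 - (-3)·0.000) / (11) = -0.909
Iteration 2:
  x = (3 - (-1)·-1.000 - (-4)·-0.909) / (9) = -0.182
  y = (-9 - (1)·0.333 - (4)·-0.909) / (9) = -0.633
  z = (-10 - (-4)·0.333 - (-3)·-1.000) / (11) = -1.061
Iteration 3:
  x = (3 - (-1)·-0.633 - (-4)·-1.061) / (9) = -0.209
  y = (-9 - (1)·-0.182 - (4)·-1.061) / (9) = -0.508
  z = (-10 - (-4)·-0.182 - (-3)·-0.633) / (11) = -1.148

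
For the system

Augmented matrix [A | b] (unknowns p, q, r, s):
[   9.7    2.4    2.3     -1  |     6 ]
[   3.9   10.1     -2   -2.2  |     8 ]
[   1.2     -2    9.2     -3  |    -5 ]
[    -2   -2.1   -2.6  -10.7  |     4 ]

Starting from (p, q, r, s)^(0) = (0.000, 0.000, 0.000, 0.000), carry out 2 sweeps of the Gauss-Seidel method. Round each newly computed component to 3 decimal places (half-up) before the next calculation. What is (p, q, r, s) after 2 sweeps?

(0.552, 0.375, -0.689, -0.383)

Iteration 1:
  p = (6 - (2.4)·0.000 - (2.3)·0.000 - (-1)·0.000) / (9.7) = 0.619
  q = (8 - (3.9)·0.619 - (-2)·0.000 - (-2.2)·0.000) / (10.1) = 0.553
  r = (-5 - (1.2)·0.619 - (-2)·0.553 - (-3)·0.000) / (9.2) = -0.504
  s = (4 - (-2)·0.619 - (-2.1)·0.553 - (-2.6)·-0.504) / (-10.7) = -0.476
Iteration 2:
  p = (6 - (2.4)·0.553 - (2.3)·-0.504 - (-1)·-0.476) / (9.7) = 0.552
  q = (8 - (3.9)·0.552 - (-2)·-0.504 - (-2.2)·-0.476) / (10.1) = 0.375
  r = (-5 - (1.2)·0.552 - (-2)·0.375 - (-3)·-0.476) / (9.2) = -0.689
  s = (4 - (-2)·0.552 - (-2.1)·0.375 - (-2.6)·-0.689) / (-10.7) = -0.383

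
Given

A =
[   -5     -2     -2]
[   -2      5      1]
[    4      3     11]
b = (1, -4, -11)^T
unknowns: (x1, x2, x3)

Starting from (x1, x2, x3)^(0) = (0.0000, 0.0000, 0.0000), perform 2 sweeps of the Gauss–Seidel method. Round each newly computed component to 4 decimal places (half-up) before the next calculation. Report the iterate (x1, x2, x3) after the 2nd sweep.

Iteration 1:
  x1 = (1 - (-2)·0.0000 - (-2)·0.0000) / (-5) = -0.2000
  x2 = (-4 - (-2)·-0.2000 - (1)·0.0000) / (5) = -0.8800
  x3 = (-11 - (4)·-0.2000 - (3)·-0.8800) / (11) = -0.6873
Iteration 2:
  x1 = (1 - (-2)·-0.8800 - (-2)·-0.6873) / (-5) = 0.4269
  x2 = (-4 - (-2)·0.4269 - (1)·-0.6873) / (5) = -0.4918
  x3 = (-11 - (4)·0.4269 - (3)·-0.4918) / (11) = -1.0211

(0.4269, -0.4918, -1.0211)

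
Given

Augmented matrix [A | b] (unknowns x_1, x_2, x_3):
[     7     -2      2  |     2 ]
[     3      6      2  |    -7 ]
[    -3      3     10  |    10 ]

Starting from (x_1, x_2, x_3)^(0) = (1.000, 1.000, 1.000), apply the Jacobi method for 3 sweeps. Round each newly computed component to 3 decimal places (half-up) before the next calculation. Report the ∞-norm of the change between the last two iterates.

Iteration 1:
  x_1 = (2 - (-2)·1.000 - (2)·1.000) / (7) = 0.286
  x_2 = (-7 - (3)·1.000 - (2)·1.000) / (6) = -2.000
  x_3 = (10 - (-3)·1.000 - (3)·1.000) / (10) = 1.000
Iteration 2:
  x_1 = (2 - (-2)·-2.000 - (2)·1.000) / (7) = -0.571
  x_2 = (-7 - (3)·0.286 - (2)·1.000) / (6) = -1.643
  x_3 = (10 - (-3)·0.286 - (3)·-2.000) / (10) = 1.686
Iteration 3:
  x_1 = (2 - (-2)·-1.643 - (2)·1.686) / (7) = -0.665
  x_2 = (-7 - (3)·-0.571 - (2)·1.686) / (6) = -1.443
  x_3 = (10 - (-3)·-0.571 - (3)·-1.643) / (10) = 1.322
Change: (-0.094, 0.200, -0.364) → max |·| = 0.364

0.364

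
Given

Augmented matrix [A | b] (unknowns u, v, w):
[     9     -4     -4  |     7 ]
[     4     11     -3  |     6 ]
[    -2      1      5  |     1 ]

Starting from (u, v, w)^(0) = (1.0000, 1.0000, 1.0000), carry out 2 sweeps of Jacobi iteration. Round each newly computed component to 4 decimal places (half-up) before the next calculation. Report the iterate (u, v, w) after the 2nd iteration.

(1.1576, 0.0485, 0.7758)

Iteration 1:
  u = (7 - (-4)·1.0000 - (-4)·1.0000) / (9) = 1.6667
  v = (6 - (4)·1.0000 - (-3)·1.0000) / (11) = 0.4545
  w = (1 - (-2)·1.0000 - (1)·1.0000) / (5) = 0.4000
Iteration 2:
  u = (7 - (-4)·0.4545 - (-4)·0.4000) / (9) = 1.1576
  v = (6 - (4)·1.6667 - (-3)·0.4000) / (11) = 0.0485
  w = (1 - (-2)·1.6667 - (1)·0.4545) / (5) = 0.7758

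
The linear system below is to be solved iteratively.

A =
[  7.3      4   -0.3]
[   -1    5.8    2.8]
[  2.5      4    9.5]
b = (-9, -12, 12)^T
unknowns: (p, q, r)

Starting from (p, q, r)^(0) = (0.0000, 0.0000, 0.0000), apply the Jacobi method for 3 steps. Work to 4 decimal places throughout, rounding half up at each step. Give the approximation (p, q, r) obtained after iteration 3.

(0.4525, -3.2641, 2.4930)

Iteration 1:
  p = (-9 - (4)·0.0000 - (-0.3)·0.0000) / (7.3) = -1.2329
  q = (-12 - (-1)·0.0000 - (2.8)·0.0000) / (5.8) = -2.0690
  r = (12 - (2.5)·0.0000 - (4)·0.0000) / (9.5) = 1.2632
Iteration 2:
  p = (-9 - (4)·-2.0690 - (-0.3)·1.2632) / (7.3) = -0.0473
  q = (-12 - (-1)·-1.2329 - (2.8)·1.2632) / (5.8) = -2.8914
  r = (12 - (2.5)·-1.2329 - (4)·-2.0690) / (9.5) = 2.4588
Iteration 3:
  p = (-9 - (4)·-2.8914 - (-0.3)·2.4588) / (7.3) = 0.4525
  q = (-12 - (-1)·-0.0473 - (2.8)·2.4588) / (5.8) = -3.2641
  r = (12 - (2.5)·-0.0473 - (4)·-2.8914) / (9.5) = 2.4930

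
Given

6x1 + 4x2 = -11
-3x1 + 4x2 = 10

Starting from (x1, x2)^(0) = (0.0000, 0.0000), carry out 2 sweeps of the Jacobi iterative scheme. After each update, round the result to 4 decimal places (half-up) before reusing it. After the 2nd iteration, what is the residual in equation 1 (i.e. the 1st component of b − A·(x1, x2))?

5.5000

Iteration 1:
  x1 = (-11 - (4)·0.0000) / (6) = -1.8333
  x2 = (10 - (-3)·0.0000) / (4) = 2.5000
Iteration 2:
  x1 = (-11 - (4)·2.5000) / (6) = -3.5000
  x2 = (10 - (-3)·-1.8333) / (4) = 1.1250
Residual b − A·x = (5.5000, -5.0000)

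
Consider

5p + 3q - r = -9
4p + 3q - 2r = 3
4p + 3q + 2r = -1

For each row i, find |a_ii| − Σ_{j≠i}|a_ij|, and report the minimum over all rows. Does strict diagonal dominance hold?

-5

row 1: |5| − (3+1) = 1
row 2: |3| − (4+2) = -3
row 3: |2| − (4+3) = -5
minimum over rows = -5 → not strictly diagonally dominant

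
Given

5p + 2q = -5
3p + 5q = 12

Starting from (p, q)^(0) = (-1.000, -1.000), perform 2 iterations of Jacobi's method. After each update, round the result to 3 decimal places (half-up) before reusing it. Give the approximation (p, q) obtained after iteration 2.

(-2.200, 2.760)

Iteration 1:
  p = (-5 - (2)·-1.000) / (5) = -0.600
  q = (12 - (3)·-1.000) / (5) = 3.000
Iteration 2:
  p = (-5 - (2)·3.000) / (5) = -2.200
  q = (12 - (3)·-0.600) / (5) = 2.760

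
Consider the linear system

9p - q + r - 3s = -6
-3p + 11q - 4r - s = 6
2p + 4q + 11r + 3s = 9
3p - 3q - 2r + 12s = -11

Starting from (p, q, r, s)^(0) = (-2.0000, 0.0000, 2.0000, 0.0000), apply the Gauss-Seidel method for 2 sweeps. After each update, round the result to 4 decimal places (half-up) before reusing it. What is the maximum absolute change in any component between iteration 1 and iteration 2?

Iteration 1:
  p = (-6 - (-1)·0.0000 - (1)·2.0000 - (-3)·0.0000) / (9) = -0.8889
  q = (6 - (-3)·-0.8889 - (-4)·2.0000 - (-1)·0.0000) / (11) = 1.0303
  r = (9 - (2)·-0.8889 - (4)·1.0303 - (3)·0.0000) / (11) = 0.6051
  s = (-11 - (3)·-0.8889 - (-3)·1.0303 - (-2)·0.6051) / (12) = -0.3360
Iteration 2:
  p = (-6 - (-1)·1.0303 - (1)·0.6051 - (-3)·-0.3360) / (9) = -0.7314
  q = (6 - (-3)·-0.7314 - (-4)·0.6051 - (-1)·-0.3360) / (11) = 0.5355
  r = (9 - (2)·-0.7314 - (4)·0.5355 - (3)·-0.3360) / (11) = 0.8481
  s = (-11 - (3)·-0.7314 - (-3)·0.5355 - (-2)·0.8481) / (12) = -0.4586
Change: (0.1575, -0.4948, 0.2430, -0.1226) → max |·| = 0.4948

0.4948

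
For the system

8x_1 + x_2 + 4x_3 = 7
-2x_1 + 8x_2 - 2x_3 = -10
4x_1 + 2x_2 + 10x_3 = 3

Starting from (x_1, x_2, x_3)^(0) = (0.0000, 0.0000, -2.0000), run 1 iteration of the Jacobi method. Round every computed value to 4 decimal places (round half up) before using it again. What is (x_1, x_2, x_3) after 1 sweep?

Iteration 1:
  x_1 = (7 - (1)·0.0000 - (4)·-2.0000) / (8) = 1.8750
  x_2 = (-10 - (-2)·0.0000 - (-2)·-2.0000) / (8) = -1.7500
  x_3 = (3 - (4)·0.0000 - (2)·0.0000) / (10) = 0.3000

(1.8750, -1.7500, 0.3000)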